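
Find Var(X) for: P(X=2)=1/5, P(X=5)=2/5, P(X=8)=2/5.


E[X] = 28/5, E[X^2] = 182/5
Var(X) = E[X^2] - (E[X])^2 = 182/5 - (28/5)^2 = 126/25

126/25


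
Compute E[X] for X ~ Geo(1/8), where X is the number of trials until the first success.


For geometric (trials until first success), E[X] = 1/p = 1/(1/8) = 8

8


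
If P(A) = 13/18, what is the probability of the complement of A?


P(A') = 1 - P(A) = 1 - 13/18 = 5/18

5/18


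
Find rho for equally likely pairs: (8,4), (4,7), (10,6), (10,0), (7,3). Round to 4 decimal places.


Cov(X,Y) = -3.0000, Var(X) = 4.9600, Var(Y) = 6.0000
rho = Cov/(sqrt(VarX)*sqrt(VarY)) = -0.5499

-0.5499


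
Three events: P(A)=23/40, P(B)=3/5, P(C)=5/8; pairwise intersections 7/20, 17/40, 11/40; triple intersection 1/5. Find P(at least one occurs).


P(A∪B∪C) = P(A)+P(B)+P(C) - P(AB)-P(AC)-P(BC) + P(ABC)
= 23/40+3/5+5/8 - 7/20-17/40-11/40 + 1/5
= 19/20

19/20


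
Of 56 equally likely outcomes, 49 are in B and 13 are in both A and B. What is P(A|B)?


P(A|B) = P(A∩B)/P(B) = (13/56)/(49/56) = 13/49

13/49


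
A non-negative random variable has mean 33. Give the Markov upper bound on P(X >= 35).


Markov: P(X >= a) <= E[X]/a
P(X >= 35) <= 33/35

33/35


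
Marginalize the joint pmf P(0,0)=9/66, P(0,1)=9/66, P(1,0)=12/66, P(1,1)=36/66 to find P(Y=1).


P(Y=1) = P(0,1)+P(1,1) = 9/66 + 36/66 = 45/66 = 15/22

15/22


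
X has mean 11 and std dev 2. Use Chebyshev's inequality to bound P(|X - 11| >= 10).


k = 10/2 = 5
Chebyshev: P(|X-mu| >= k*sigma) <= 1/k^2 = 1/5^2 = 1/25

1/25


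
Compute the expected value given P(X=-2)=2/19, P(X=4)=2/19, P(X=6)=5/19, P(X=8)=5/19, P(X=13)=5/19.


E[X] = sum(x * P(x))
= -2*2/19 + 4*2/19 + 6*5/19 + 8*5/19 + 13*5/19
= 139/19

139/19


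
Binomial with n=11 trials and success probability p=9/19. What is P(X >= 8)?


P(X>=8) = P(X=8) + P(X=9) + P(X=10) + P(X=11)
= 7102708965000/116490258898219 + 2130812689500/116490258898219 + 383546284110/116490258898219 + 31381059609/116490258898219
= 9648448998219/116490258898219

9648448998219/116490258898219


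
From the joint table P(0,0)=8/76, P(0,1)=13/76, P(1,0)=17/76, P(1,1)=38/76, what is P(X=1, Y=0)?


Read from table: P(X=1, Y=0) = 17/76

17/76


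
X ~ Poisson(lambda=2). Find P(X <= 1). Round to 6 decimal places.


P(X<=1) = e^(-2)*2^0/0! + e^(-2)*2^1/1!
≈ 0.1353352832 + 0.2706705665
= 0.4060058497
≈ 0.406006

0.406006


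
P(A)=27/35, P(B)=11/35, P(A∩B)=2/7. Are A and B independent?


P(A)*P(B) = 27/35*11/35 = 297/1225
P(A∩B) = 2/7 != 297/1225, so not independent

No, A and B are not independent


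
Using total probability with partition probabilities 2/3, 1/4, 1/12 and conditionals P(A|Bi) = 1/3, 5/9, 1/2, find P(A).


P(A) = P(A|B1)P(B1) + P(A|B2)P(B2) + P(A|B3)P(B3)
= 1/3*2/3 + 5/9*1/4 + 1/2*1/12
= 2/9 + 5/36 + 1/24 = 29/72

29/72


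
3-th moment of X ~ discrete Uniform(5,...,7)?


E[X^3] = (1/3) * sum(x^3 for x=5..7)
= 684/3 = 228

228


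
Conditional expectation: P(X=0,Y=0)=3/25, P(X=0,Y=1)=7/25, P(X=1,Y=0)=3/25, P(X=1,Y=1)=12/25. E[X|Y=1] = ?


P(Y=1) = 19/25
E[X|Y=1] = (0*7 + 1*12)/19 = 12/19

12/19


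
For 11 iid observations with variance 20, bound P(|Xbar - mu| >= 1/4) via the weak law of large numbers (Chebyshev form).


Var(Xbar) = Var(X)/n = 20/11
Chebyshev: P(|Xbar-mu| >= 1/4) <= Var(Xbar)/(1/4)^2 = (20/11)/(1/16) = 320/11
Bound exceeds 1, so trivial bound: 1

1


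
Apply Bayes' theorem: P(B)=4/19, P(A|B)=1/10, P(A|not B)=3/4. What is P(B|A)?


P(A) = P(A|B)P(B) + P(A|B')P(B') = 1/10*4/19 + 3/4*15/19 = 233/380
P(B|A) = P(A|B)P(B)/P(A) = (2/95)/(233/380) = 8/233

8/233


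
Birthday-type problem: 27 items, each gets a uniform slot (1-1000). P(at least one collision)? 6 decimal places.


P(all different) = prod((1000-i)/1000 for i=0..26) = 0.701775
P(at least one match) = 1 - 0.701775 = 0.298225

0.298225


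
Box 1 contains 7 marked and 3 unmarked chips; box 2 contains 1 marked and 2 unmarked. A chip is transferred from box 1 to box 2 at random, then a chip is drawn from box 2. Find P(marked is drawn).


P(transfer marked) = 7/10; P(transfer unmarked) = 3/10
If marked transferred: Urn II has 2 marked of 4, so P(marked|marked moved) = 1/2
If unmarked transferred: Urn II has 1 marked of 4, so P(marked|unmarked moved) = 1/4
By total probability: P(marked) = 7/10*1/2 + 3/10*1/4 = 17/40

17/40


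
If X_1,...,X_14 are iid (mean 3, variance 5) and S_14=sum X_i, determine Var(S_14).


By independence, Var(S_n) = n*Var(X_1) = 14*5 = 70

70


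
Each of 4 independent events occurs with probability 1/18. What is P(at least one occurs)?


P(at least one) = 1 - P(none)
P(none) = (1 - 1/18)^4 = (17/18)^4 = 83521/104976
P(at least one) = 1 - 83521/104976 = 21455/104976

21455/104976


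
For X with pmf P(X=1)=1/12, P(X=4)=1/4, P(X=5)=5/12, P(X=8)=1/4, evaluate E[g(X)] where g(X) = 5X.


E[5X] = sum(g(x)*P(x))
= 5*1/12 + 20*1/4 + 25*5/12 + 40*1/4
= 155/6

155/6


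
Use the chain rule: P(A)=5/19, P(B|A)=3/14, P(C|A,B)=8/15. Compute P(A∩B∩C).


P(A∩B∩C) = P(A) * P(B|A) * P(C|A∩B)
= 5/19 * 3/14 * 8/15
= 15/266 * 8/15 = 4/133

4/133


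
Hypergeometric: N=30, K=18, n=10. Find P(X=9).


P(X=9) = C(18,9)*C(12,1) / C(30,10)
= 48620*12 / 30045015
= 583440/30045015 = 272/14007

272/14007


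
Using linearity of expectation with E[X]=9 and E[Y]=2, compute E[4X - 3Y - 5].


E[4X - 3Y - 5] = 4*E[X] - 3*E[Y] - 5
= (4)*(9) + (-3)*(2) + (-5)
= 36 - 6 - 5 = 25

25


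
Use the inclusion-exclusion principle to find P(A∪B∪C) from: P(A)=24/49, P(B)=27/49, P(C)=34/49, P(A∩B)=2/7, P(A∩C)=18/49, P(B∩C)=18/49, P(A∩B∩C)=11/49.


P(A∪B∪C) = P(A)+P(B)+P(C) - P(AB)-P(AC)-P(BC) + P(ABC)
= 24/49+27/49+34/49 - 2/7-18/49-18/49 + 11/49
= 46/49

46/49


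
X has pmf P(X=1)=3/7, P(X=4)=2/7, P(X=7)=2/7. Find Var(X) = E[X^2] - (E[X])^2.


E[X] = 25/7, E[X^2] = 19
Var(X) = E[X^2] - (E[X])^2 = 19 - (25/7)^2 = 306/49

306/49


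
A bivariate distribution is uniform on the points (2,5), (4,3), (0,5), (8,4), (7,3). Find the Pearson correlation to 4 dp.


Cov(X,Y) = -1.8000, Var(X) = 8.9600, Var(Y) = 0.8000
rho = Cov/(sqrt(VarX)*sqrt(VarY)) = -0.6723

-0.6723


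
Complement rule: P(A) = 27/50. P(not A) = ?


P(A') = 1 - P(A) = 1 - 27/50 = 23/50

23/50


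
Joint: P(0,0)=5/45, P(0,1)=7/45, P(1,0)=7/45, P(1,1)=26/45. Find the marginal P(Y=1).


P(Y=1) = P(0,1)+P(1,1) = 7/45 + 26/45 = 33/45 = 11/15

11/15


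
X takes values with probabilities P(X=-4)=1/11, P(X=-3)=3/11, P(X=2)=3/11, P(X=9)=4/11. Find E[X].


E[X] = sum(x * P(x))
= -4*1/11 - 3*3/11 + 2*3/11 + 9*4/11
= 29/11

29/11


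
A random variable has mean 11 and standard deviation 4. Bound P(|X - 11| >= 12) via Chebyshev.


k = 12/4 = 3
Chebyshev: P(|X-mu| >= k*sigma) <= 1/k^2 = 1/3^2 = 1/9

1/9


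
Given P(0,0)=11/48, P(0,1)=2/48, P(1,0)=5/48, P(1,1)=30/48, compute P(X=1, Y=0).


Read from table: P(X=1, Y=0) = 5/48

5/48


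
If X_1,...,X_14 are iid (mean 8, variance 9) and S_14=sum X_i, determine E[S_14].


E[S_n] = n*E[X_1] = 14*8 = 112

112


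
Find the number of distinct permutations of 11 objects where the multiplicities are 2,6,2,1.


11! = 39916800
Denominator: 2!=2 * 6!=720 * 2!=2 * 1!=1
Coefficient = 39916800 / 2880 = 13860

13860


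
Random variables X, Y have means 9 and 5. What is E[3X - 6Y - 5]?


E[3X - 6Y - 5] = 3*E[X] - 6*E[Y] - 5
= (3)*(9) + (-6)*(5) + (-5)
= 27 - 30 - 5 = -8

-8


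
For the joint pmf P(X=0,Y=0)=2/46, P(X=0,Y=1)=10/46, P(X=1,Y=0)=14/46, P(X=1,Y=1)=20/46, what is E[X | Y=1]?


P(Y=1) = 30/46
E[X|Y=1] = (0*10 + 1*20)/30 = 20/30 = 2/3

2/3


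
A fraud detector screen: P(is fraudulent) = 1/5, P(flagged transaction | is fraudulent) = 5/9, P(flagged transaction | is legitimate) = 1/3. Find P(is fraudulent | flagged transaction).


P(A) = P(A|B)P(B) + P(A|B')P(B') = 5/9*1/5 + 1/3*4/5 = 17/45
P(B|A) = P(A|B)P(B)/P(A) = (1/9)/(17/45) = 5/17

5/17


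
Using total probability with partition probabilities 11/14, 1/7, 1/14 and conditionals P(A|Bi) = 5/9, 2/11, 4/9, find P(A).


P(A) = P(A|B1)P(B1) + P(A|B2)P(B2) + P(A|B3)P(B3)
= 5/9*11/14 + 2/11*1/7 + 4/9*1/14
= 55/126 + 2/77 + 2/63 = 685/1386

685/1386


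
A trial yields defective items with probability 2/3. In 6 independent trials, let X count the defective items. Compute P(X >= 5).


P(X>=5) = P(X=5) + P(X=6)
= 64/243 + 64/729
= 256/729

256/729


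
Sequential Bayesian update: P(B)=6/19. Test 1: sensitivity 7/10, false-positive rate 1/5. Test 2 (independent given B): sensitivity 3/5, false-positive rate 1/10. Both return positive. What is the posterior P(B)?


After test 1: P(+) = 7/10*6/19 + 1/5*13/19 = 34/95
P(B|+) = (21/95)/(34/95) = 21/34
After test 2 (use post1 as new prior): P(+) = 3/5*21/34 + 1/10*13/34 = 139/340
P(B|+,+) = (63/170)/(139/340) = 126/139

126/139


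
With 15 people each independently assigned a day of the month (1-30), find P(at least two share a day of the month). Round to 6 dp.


P(all different) = prod((30-i)/30 for i=0..14) = 0.014136
P(at least one match) = 1 - 0.014136 = 0.985864

0.985864


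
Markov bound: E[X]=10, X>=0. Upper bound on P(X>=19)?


Markov: P(X >= a) <= E[X]/a
P(X >= 19) <= 10/19

10/19


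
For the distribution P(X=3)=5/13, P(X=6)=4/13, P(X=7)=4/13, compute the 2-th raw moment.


E[X^2] = sum(x^2 * P(x))
= 9*5/13 + 36*4/13 + 49*4/13
= 385/13

385/13


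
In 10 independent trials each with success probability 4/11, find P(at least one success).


P(at least one) = 1 - P(none)
P(none) = (1 - 4/11)^10 = (7/11)^10 = 282475249/25937424601
P(at least one) = 1 - 282475249/25937424601 = 25654949352/25937424601

25654949352/25937424601


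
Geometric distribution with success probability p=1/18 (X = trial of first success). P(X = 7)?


P(X=7) = (1-p)^6 * p = (17/18)^6 * 1/18
= 24137569/34012224 * 1/18 = 24137569/612220032

24137569/612220032


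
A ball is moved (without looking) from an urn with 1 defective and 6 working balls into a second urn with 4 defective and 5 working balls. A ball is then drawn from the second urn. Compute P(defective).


P(transfer defective) = 1/7; P(transfer working) = 6/7
If defective transferred: Urn II has 5 defective of 10, so P(defective|defective moved) = 1/2
If working transferred: Urn II has 4 defective of 10, so P(defective|working moved) = 2/5
By total probability: P(defective) = 1/7*1/2 + 6/7*2/5 = 29/70

29/70


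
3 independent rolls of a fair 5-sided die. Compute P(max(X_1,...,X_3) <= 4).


P(max <= 4) = P(all X_i <= 4) = (P(X_1 <= 4))^3
= (4/5)^3 = 64/125

64/125


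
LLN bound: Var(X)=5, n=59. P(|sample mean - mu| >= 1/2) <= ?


Var(Xbar) = Var(X)/n = 5/59
Chebyshev: P(|Xbar-mu| >= 1/2) <= Var(Xbar)/(1/2)^2 = (5/59)/(1/4) = 20/59

20/59


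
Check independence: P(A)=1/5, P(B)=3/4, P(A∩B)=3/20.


P(A)*P(B) = 1/5*3/4 = 3/20
P(A∩B) = 3/20, which equals P(A)P(B), so independent

Yes, A and B are independent


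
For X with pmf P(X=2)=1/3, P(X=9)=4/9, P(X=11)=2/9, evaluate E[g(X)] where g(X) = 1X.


E[1X] = sum(g(x)*P(x))
= 2*1/3 + 9*4/9 + 11*2/9
= 64/9

64/9


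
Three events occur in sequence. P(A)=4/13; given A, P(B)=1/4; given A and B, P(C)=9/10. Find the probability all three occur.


P(A∩B∩C) = P(A) * P(B|A) * P(C|A∩B)
= 4/13 * 1/4 * 9/10
= 1/13 * 9/10 = 9/130

9/130


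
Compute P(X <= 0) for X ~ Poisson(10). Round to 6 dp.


P(X<=0) = e^(-10)*10^0/0!
≈ 0.0000453999
≈ 0.000045

0.000045


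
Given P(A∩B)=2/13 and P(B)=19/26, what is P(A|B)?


P(A|B) = P(A∩B)/P(B) = (20/130)/(95/130) = 20/95 = 4/19

4/19


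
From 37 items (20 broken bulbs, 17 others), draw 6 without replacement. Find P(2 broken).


P(X=2) = C(20,2)*C(17,4) / C(37,6)
= 190*2380 / 2324784
= 452200/2324784 = 475/2442

475/2442


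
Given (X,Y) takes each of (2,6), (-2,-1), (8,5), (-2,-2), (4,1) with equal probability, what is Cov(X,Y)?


E[X]=2, E[Y]=9/5, E[XY]=62/5
Cov(X,Y) = E[XY] - E[X]E[Y] = 62/5 - 2*9/5 = 44/5

44/5


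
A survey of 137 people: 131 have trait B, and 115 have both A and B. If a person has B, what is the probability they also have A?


P(A|B) = P(A∩B)/P(B) = (115/137)/(131/137) = 115/131

115/131


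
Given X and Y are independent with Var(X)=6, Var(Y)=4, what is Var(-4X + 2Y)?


Independence => Cov(X,Y)=0
Var(-4X + 2Y) = (-4)^2*Var(X) + 2^2*Var(Y)
= 16*6 + 4*4 = 112

112


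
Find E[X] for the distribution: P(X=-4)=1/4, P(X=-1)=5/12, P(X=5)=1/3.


E[X] = sum(x * P(x))
= -4*1/4 - 1*5/12 + 5*1/3
= 1/4

1/4


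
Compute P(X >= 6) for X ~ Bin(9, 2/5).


P(X>=6) = P(X=6) + P(X=7) + P(X=8) + P(X=9)
= 145152/1953125 + 41472/1953125 + 6912/1953125 + 512/1953125
= 194048/1953125

194048/1953125


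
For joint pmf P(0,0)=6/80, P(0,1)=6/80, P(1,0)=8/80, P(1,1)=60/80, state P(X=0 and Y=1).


Read from table: P(X=0, Y=1) = 6/80 = 3/40

3/40


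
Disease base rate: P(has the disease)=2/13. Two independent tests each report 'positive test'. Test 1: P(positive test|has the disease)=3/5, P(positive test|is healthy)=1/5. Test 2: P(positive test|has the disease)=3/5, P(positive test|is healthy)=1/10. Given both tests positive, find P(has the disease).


After test 1: P(+) = 3/5*2/13 + 1/5*11/13 = 17/65
P(B|+) = (6/65)/(17/65) = 6/17
After test 2 (use post1 as new prior): P(+) = 3/5*6/17 + 1/10*11/17 = 47/170
P(B|+,+) = (18/85)/(47/170) = 36/47

36/47


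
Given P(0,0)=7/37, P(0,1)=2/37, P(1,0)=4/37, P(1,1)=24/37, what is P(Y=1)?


P(Y=1) = P(0,1)+P(1,1) = 2/37 + 24/37 = 26/37

26/37


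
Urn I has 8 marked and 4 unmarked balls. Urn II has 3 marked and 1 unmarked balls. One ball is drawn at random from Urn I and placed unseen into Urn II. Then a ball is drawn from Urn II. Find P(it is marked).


P(transfer marked) = 8/12 = 2/3; P(transfer unmarked) = 1/3
If marked transferred: Urn II has 4 marked of 5, so P(marked|marked moved) = 4/5
If unmarked transferred: Urn II has 3 marked of 5, so P(marked|unmarked moved) = 3/5
By total probability: P(marked) = 2/3*4/5 + 1/3*3/5 = 11/15

11/15


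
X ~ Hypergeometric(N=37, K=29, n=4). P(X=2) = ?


P(X=2) = C(29,2)*C(8,2) / C(37,4)
= 406*28 / 66045
= 11368/66045 = 1624/9435

1624/9435


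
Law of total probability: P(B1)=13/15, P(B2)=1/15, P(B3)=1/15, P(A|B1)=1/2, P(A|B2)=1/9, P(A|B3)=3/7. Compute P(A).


P(A) = P(A|B1)P(B1) + P(A|B2)P(B2) + P(A|B3)P(B3)
= 1/2*13/15 + 1/9*1/15 + 3/7*1/15
= 13/30 + 1/135 + 1/35 = 887/1890

887/1890


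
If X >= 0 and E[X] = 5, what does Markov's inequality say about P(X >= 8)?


Markov: P(X >= a) <= E[X]/a
P(X >= 8) <= 5/8

5/8


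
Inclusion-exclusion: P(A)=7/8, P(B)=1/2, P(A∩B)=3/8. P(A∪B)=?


P(A∪B) = P(A) + P(B) - P(A∩B)
= 7/8 + 1/2 - 3/8 = 1

1


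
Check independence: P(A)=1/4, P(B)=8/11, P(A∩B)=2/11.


P(A)*P(B) = 1/4*8/11 = 2/11
P(A∩B) = 2/11, which equals P(A)P(B), so independent

Yes, A and B are independent


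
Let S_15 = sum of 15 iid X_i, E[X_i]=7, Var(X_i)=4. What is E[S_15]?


E[S_n] = n*E[X_1] = 15*7 = 105

105


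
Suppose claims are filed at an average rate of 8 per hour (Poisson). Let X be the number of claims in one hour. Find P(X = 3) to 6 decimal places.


P(X=3) = e^(-8) * 8^3 / 3!
≈ 0.0003354626279 * 512 / 6
≈ 0.028626

0.028626


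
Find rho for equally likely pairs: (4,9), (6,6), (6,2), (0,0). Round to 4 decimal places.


Cov(X,Y) = 4.0000, Var(X) = 6.0000, Var(Y) = 12.1875
rho = Cov/(sqrt(VarX)*sqrt(VarY)) = 0.4678

0.4678


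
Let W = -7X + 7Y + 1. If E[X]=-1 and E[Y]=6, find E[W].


E[-7X + 7Y + 1] = -7*E[X] + 7*E[Y] + 1
= (-7)*(-1) + (7)*(6) + (1)
= 7 + 42 + 1 = 50

50


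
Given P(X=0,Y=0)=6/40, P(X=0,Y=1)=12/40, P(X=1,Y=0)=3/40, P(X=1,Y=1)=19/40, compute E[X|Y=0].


P(Y=0) = 9/40
E[X|Y=0] = (0*6 + 1*3)/9 = 3/9 = 1/3

1/3


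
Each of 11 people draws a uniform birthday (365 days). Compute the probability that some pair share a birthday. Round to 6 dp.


P(all different) = prod((365-i)/365 for i=0..10) = 0.858859
P(at least one match) = 1 - 0.858859 = 0.141141

0.141141


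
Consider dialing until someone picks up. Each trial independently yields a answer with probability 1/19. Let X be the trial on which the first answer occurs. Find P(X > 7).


P(X > 7) = P(first 7 trials all fail) = (1-p)^7 = (18/19)^7 = 612220032/893871739

612220032/893871739


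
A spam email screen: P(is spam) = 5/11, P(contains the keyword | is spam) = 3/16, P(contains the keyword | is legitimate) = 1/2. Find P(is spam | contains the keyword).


P(A) = P(A|B)P(B) + P(A|B')P(B') = 3/16*5/11 + 1/2*6/11 = 63/176
P(B|A) = P(A|B)P(B)/P(A) = (15/176)/(63/176) = 5/21

5/21


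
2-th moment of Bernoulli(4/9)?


For Bernoulli: X in {0,1}
E[X^2] = 0^2*(1-4/9) + 1^2*4/9 = 4/9

4/9


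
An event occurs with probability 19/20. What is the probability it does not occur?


P(A') = 1 - P(A) = 1 - 19/20 = 1/20

1/20


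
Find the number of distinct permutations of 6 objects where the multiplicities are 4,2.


6! = 720
Denominator: 4!=24 * 2!=2
Coefficient = 720 / 48 = 15

15


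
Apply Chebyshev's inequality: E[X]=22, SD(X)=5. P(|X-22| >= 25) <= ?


k = 25/5 = 5
Chebyshev: P(|X-mu| >= k*sigma) <= 1/k^2 = 1/5^2 = 1/25

1/25


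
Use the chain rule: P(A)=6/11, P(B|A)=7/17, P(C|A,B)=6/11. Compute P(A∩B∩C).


P(A∩B∩C) = P(A) * P(B|A) * P(C|A∩B)
= 6/11 * 7/17 * 6/11
= 42/187 * 6/11 = 252/2057

252/2057


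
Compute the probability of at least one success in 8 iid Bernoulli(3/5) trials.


P(at least one) = 1 - P(none)
P(none) = (1 - 3/5)^8 = (2/5)^8 = 256/390625
P(at least one) = 1 - 256/390625 = 390369/390625

390369/390625


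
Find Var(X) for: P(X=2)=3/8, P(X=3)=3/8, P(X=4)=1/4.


E[X] = 23/8, E[X^2] = 71/8
Var(X) = E[X^2] - (E[X])^2 = 71/8 - (23/8)^2 = 39/64

39/64


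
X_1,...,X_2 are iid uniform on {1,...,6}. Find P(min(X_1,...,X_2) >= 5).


P(min >= 5) = P(all X_i >= 5) = (P(X_1 >= 5))^2
= (2/6)^2 = (1/3)^2 = 1/9

1/9


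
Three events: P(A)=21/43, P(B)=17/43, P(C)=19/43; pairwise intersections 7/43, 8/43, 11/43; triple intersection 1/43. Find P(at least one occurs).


P(A∪B∪C) = P(A)+P(B)+P(C) - P(AB)-P(AC)-P(BC) + P(ABC)
= 21/43+17/43+19/43 - 7/43-8/43-11/43 + 1/43
= 32/43

32/43


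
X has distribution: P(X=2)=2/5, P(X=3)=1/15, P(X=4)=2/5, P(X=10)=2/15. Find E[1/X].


E[1/X] = sum(g(x)*P(x))
= 1/2*2/5 + 1/3*1/15 + 1/4*2/5 + 1/10*2/15
= 151/450

151/450


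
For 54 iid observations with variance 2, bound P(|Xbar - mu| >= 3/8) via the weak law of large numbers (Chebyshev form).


Var(Xbar) = Var(X)/n = 2/54
Chebyshev: P(|Xbar-mu| >= 3/8) <= Var(Xbar)/(3/8)^2 = (1/27)/(9/64) = 64/243

64/243


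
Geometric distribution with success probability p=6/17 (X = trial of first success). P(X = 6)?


P(X=6) = (1-p)^5 * p = (11/17)^5 * 6/17
= 161051/1419857 * 6/17 = 966306/24137569

966306/24137569


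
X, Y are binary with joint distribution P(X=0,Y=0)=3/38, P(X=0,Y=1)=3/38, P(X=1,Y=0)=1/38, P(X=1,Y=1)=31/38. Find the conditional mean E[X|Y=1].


P(Y=1) = 34/38
E[X|Y=1] = (0*3 + 1*31)/34 = 31/34

31/34


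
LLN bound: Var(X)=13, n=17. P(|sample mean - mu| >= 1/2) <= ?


Var(Xbar) = Var(X)/n = 13/17
Chebyshev: P(|Xbar-mu| >= 1/2) <= Var(Xbar)/(1/2)^2 = (13/17)/(1/4) = 52/17
Bound exceeds 1, so trivial bound: 1

1


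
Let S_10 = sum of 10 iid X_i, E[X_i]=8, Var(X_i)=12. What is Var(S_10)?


By independence, Var(S_n) = n*Var(X_1) = 10*12 = 120

120


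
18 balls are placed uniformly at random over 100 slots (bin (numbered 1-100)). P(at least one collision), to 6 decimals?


P(all different) = prod((100-i)/100 for i=0..17) = 0.196326
P(at least one match) = 1 - 0.196326 = 0.803674

0.803674


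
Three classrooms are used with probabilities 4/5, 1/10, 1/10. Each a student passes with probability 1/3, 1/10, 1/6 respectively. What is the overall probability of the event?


P(A) = P(A|B1)P(B1) + P(A|B2)P(B2) + P(A|B3)P(B3)
= 1/3*4/5 + 1/10*1/10 + 1/6*1/10
= 4/15 + 1/100 + 1/60 = 22/75

22/75


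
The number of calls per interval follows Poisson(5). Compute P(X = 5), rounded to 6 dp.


P(X=5) = e^(-5) * 5^5 / 5!
≈ 0.006737946999 * 3125 / 120
≈ 0.175467

0.175467


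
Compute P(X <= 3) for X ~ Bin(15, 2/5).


P(X<=3) = P(X=0) + P(X=1) + P(X=2) + P(X=3)
= 14348907/30517578125 + 28697814/6103515625 + 133923132/6103515625 + 386889048/6103515625
= 2761898877/30517578125

2761898877/30517578125


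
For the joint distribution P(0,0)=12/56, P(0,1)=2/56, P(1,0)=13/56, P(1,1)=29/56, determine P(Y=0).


P(Y=0) = P(0,0)+P(1,0) = 12/56 + 13/56 = 25/56

25/56


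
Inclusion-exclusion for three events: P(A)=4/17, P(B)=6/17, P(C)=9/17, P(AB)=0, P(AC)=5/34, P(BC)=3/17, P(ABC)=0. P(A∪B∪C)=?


P(A∪B∪C) = P(A)+P(B)+P(C) - P(AB)-P(AC)-P(BC) + P(ABC)
= 4/17+6/17+9/17 - 0-5/34-3/17 + 0
= 27/34

27/34


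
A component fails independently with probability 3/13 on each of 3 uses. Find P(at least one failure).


P(at least one) = 1 - P(none)
P(none) = (1 - 3/13)^3 = (10/13)^3 = 1000/2197
P(at least one) = 1 - 1000/2197 = 1197/2197

1197/2197


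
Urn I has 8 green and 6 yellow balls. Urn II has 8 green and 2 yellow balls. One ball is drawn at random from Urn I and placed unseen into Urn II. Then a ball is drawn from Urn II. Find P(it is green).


P(transfer green) = 8/14 = 4/7; P(transfer yellow) = 3/7
If green transferred: Urn II has 9 green of 11, so P(green|green moved) = 9/11
If yellow transferred: Urn II has 8 green of 11, so P(green|yellow moved) = 8/11
By total probability: P(green) = 4/7*9/11 + 3/7*8/11 = 60/77

60/77


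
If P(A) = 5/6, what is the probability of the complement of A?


P(A') = 1 - P(A) = 1 - 5/6 = 1/6

1/6


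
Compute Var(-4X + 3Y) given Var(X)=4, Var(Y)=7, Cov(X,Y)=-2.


Var(-4X + 3Y) = (-4)^2*Var(X) + 3^2*Var(Y) + 2*(-4)*3*Cov(X,Y)
= 16*4 + 9*7 - 24*(-2)
= 64 + 63 + 48 = 175

175


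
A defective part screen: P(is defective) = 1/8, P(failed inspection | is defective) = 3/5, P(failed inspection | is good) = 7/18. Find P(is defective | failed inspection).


P(A) = P(A|B)P(B) + P(A|B')P(B') = 3/5*1/8 + 7/18*7/8 = 299/720
P(B|A) = P(A|B)P(B)/P(A) = (3/40)/(299/720) = 54/299

54/299


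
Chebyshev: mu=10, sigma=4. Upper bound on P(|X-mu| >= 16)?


k = 16/4 = 4
Chebyshev: P(|X-mu| >= k*sigma) <= 1/k^2 = 1/4^2 = 1/16

1/16


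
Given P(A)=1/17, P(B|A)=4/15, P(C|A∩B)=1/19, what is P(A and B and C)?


P(A∩B∩C) = P(A) * P(B|A) * P(C|A∩B)
= 1/17 * 4/15 * 1/19
= 4/255 * 1/19 = 4/4845

4/4845


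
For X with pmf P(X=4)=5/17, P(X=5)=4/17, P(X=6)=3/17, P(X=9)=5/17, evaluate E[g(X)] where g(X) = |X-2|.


E[|X-2|] = sum(g(x)*P(x))
= 2*5/17 + 3*4/17 + 4*3/17 + 7*5/17
= 69/17

69/17


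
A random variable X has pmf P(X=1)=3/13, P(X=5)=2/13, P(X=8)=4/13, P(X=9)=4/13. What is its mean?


E[X] = sum(x * P(x))
= 1*3/13 + 5*2/13 + 8*4/13 + 9*4/13
= 81/13

81/13


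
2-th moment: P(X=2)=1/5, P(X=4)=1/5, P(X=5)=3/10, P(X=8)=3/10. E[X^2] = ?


E[X^2] = sum(x^2 * P(x))
= 4*1/5 + 16*1/5 + 25*3/10 + 64*3/10
= 307/10

307/10


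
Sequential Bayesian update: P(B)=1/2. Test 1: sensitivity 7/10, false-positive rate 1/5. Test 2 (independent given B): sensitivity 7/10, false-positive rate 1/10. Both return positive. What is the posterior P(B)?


After test 1: P(+) = 7/10*1/2 + 1/5*1/2 = 9/20
P(B|+) = (7/20)/(9/20) = 7/9
After test 2 (use post1 as new prior): P(+) = 7/10*7/9 + 1/10*2/9 = 17/30
P(B|+,+) = (49/90)/(17/30) = 49/51

49/51


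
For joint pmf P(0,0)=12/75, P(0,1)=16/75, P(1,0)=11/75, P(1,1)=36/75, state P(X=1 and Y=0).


Read from table: P(X=1, Y=0) = 11/75

11/75


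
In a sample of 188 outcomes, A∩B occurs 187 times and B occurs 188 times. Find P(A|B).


P(A|B) = P(A∩B)/P(B) = (187/188)/(188/188) = 187/188

187/188


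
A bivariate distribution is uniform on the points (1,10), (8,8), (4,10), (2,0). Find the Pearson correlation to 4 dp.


Cov(X,Y) = 2.2500, Var(X) = 7.1875, Var(Y) = 17.0000
rho = Cov/(sqrt(VarX)*sqrt(VarY)) = 0.2035

0.2035


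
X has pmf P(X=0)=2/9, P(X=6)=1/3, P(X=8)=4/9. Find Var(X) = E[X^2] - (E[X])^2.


E[X] = 50/9, E[X^2] = 364/9
Var(X) = E[X^2] - (E[X])^2 = 364/9 - (50/9)^2 = 776/81

776/81


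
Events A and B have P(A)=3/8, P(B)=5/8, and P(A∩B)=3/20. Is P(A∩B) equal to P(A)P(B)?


P(A)*P(B) = 3/8*5/8 = 15/64
P(A∩B) = 3/20 != 15/64, so not independent

No, A and B are not independent


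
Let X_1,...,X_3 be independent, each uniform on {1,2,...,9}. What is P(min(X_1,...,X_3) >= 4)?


P(min >= 4) = P(all X_i >= 4) = (P(X_1 >= 4))^3
= (6/9)^3 = (2/3)^3 = 8/27

8/27


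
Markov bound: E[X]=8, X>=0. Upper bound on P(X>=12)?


Markov: P(X >= a) <= E[X]/a
P(X >= 12) <= 8/12 = 2/3

2/3


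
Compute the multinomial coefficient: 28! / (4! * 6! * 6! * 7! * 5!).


28! = 304888344611713860501504000000
Denominator: 4!=24 * 6!=720 * 6!=720 * 7!=5040 * 5!=120
Coefficient = 304888344611713860501504000000 / 7524679680000 = 40518448303132800

40518448303132800


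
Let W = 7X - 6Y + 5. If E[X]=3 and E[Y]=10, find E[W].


E[7X - 6Y + 5] = 7*E[X] - 6*E[Y] + 5
= (7)*(3) + (-6)*(10) + (5)
= 21 - 60 + 5 = -34

-34


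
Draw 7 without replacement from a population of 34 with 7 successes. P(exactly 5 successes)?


P(X=5) = C(7,5)*C(27,2) / C(34,7)
= 21*351 / 5379616
= 7371/5379616

7371/5379616


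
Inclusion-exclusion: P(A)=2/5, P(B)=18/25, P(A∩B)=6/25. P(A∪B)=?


P(A∪B) = P(A) + P(B) - P(A∩B)
= 2/5 + 18/25 - 6/25 = 22/25

22/25


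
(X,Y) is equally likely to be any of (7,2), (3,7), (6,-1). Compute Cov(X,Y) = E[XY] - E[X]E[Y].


E[X]=16/3, E[Y]=8/3, E[XY]=29/3
Cov(X,Y) = E[XY] - E[X]E[Y] = 29/3 - 16/3*8/3 = -41/9

-41/9


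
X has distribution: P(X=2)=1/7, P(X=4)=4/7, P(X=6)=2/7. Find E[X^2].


E[X^2] = sum(g(x)*P(x))
= 4*1/7 + 16*4/7 + 36*2/7
= 20

20


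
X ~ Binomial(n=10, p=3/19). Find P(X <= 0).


P(X<=0) = P(X=0)
= 1099511627776/6131066257801
= 1099511627776/6131066257801

1099511627776/6131066257801


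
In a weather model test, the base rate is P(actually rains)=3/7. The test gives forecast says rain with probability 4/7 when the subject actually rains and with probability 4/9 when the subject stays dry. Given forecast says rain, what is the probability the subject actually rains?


P(A) = P(A|B)P(B) + P(A|B')P(B') = 4/7*3/7 + 4/9*4/7 = 220/441
P(B|A) = P(A|B)P(B)/P(A) = (12/49)/(220/441) = 27/55

27/55


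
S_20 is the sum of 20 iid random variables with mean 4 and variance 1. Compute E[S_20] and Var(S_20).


E[S_n] = n*mu = 20*4 = 80
Var(S_n) = n*sigma^2 = 20*1 = 20

E[S_20]=80, Var(S_20)=20


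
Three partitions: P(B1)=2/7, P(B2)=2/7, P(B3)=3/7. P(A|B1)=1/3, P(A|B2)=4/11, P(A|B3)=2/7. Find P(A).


P(A) = P(A|B1)P(B1) + P(A|B2)P(B2) + P(A|B3)P(B3)
= 1/3*2/7 + 4/11*2/7 + 2/7*3/7
= 2/21 + 8/77 + 6/49 = 520/1617

520/1617


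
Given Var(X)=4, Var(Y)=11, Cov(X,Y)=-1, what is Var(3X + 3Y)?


Var(3X + 3Y) = 3^2*Var(X) + 3^2*Var(Y) + 2*3*3*Cov(X,Y)
= 9*4 + 9*11 + 18*(-1)
= 36 + 99 - 18 = 117

117


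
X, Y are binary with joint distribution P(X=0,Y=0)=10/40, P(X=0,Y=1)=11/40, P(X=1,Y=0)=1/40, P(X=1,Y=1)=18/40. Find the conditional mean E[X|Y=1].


P(Y=1) = 29/40
E[X|Y=1] = (0*11 + 1*18)/29 = 18/29

18/29


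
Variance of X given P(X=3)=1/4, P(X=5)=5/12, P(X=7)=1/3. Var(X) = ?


E[X] = 31/6, E[X^2] = 29
Var(X) = E[X^2] - (E[X])^2 = 29 - (31/6)^2 = 83/36

83/36


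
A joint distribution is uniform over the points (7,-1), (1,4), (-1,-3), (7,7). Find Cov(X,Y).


E[X]=7/2, E[Y]=7/4, E[XY]=49/4
Cov(X,Y) = E[XY] - E[X]E[Y] = 49/4 - 7/2*7/4 = 49/8

49/8


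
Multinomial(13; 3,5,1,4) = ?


13! = 6227020800
Denominator: 3!=6 * 5!=120 * 1!=1 * 4!=24
Coefficient = 6227020800 / 17280 = 360360

360360


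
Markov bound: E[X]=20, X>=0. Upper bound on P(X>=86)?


Markov: P(X >= a) <= E[X]/a
P(X >= 86) <= 20/86 = 10/43

10/43


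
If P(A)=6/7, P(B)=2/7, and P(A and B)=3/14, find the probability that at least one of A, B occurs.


P(A∪B) = P(A) + P(B) - P(A∩B)
= 6/7 + 2/7 - 3/14 = 13/14

13/14


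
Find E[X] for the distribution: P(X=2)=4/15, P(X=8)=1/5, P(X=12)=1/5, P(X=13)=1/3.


E[X] = sum(x * P(x))
= 2*4/15 + 8*1/5 + 12*1/5 + 13*1/3
= 133/15

133/15


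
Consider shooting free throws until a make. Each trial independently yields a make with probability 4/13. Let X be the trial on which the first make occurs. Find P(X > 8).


P(X > 8) = P(first 8 trials all fail) = (1-p)^8 = (9/13)^8 = 43046721/815730721

43046721/815730721


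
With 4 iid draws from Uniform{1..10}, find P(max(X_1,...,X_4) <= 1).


P(max <= 1) = P(all X_i <= 1) = (P(X_1 <= 1))^4
= (1/10)^4 = 1/10000

1/10000


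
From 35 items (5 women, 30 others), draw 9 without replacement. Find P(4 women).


P(X=4) = C(5,4)*C(30,5) / C(35,9)
= 5*142506 / 70607460
= 712530/70607460 = 117/11594

117/11594


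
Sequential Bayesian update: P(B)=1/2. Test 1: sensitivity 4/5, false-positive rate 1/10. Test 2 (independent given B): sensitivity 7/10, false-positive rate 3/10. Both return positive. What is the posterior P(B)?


After test 1: P(+) = 4/5*1/2 + 1/10*1/2 = 9/20
P(B|+) = (2/5)/(9/20) = 8/9
After test 2 (use post1 as new prior): P(+) = 7/10*8/9 + 3/10*1/9 = 59/90
P(B|+,+) = (28/45)/(59/90) = 56/59

56/59


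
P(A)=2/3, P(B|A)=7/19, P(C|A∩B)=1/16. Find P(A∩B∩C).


P(A∩B∩C) = P(A) * P(B|A) * P(C|A∩B)
= 2/3 * 7/19 * 1/16
= 14/57 * 1/16 = 7/456

7/456


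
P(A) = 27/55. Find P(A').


P(A') = 1 - P(A) = 1 - 27/55 = 28/55

28/55


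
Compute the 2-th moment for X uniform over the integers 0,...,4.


E[X^2] = (1/5) * sum(x^2 for x=0..4)
= 30/5 = 6

6


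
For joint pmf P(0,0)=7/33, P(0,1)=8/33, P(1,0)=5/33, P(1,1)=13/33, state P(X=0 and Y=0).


Read from table: P(X=0, Y=0) = 7/33

7/33


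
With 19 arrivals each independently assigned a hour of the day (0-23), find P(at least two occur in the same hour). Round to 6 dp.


P(all different) = prod((24-i)/24 for i=0..18) = 0.000031
P(at least one match) = 1 - 0.000031 = 0.999969

0.999969


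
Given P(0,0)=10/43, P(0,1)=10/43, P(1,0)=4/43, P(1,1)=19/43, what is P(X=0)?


P(X=0) = P(0,0)+P(0,1) = 10/43 + 10/43 = 20/43

20/43


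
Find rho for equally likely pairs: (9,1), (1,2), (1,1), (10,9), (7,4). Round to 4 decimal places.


Cov(X,Y) = 6.9600, Var(X) = 15.0400, Var(Y) = 9.0400
rho = Cov/(sqrt(VarX)*sqrt(VarY)) = 0.5969

0.5969


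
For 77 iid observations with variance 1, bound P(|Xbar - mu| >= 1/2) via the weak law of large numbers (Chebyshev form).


Var(Xbar) = Var(X)/n = 1/77
Chebyshev: P(|Xbar-mu| >= 1/2) <= Var(Xbar)/(1/2)^2 = (1/77)/(1/4) = 4/77

4/77


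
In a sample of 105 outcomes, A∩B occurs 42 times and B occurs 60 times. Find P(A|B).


P(A|B) = P(A∩B)/P(B) = (42/105)/(60/105) = 42/60 = 7/10

7/10


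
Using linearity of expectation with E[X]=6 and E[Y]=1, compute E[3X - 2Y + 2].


E[3X - 2Y + 2] = 3*E[X] - 2*E[Y] + 2
= (3)*(6) + (-2)*(1) + (2)
= 18 - 2 + 2 = 18

18


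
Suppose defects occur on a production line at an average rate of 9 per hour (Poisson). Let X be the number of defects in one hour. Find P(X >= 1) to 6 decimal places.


P(X>=1) = 1 - P(X<=0) = 1 - (e^(-9)*9^0/0!)
≈ 1 - 0.0001234098 = 0.9998765902
≈ 0.999877

0.999877


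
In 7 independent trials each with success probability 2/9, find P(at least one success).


P(at least one) = 1 - P(none)
P(none) = (1 - 2/9)^7 = (7/9)^7 = 823543/4782969
P(at least one) = 1 - 823543/4782969 = 3959426/4782969

3959426/4782969


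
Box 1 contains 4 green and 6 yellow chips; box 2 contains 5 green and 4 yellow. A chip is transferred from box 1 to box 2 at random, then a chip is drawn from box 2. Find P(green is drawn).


P(transfer green) = 4/10 = 2/5; P(transfer yellow) = 3/5
If green transferred: Urn II has 6 green of 10, so P(green|green moved) = 3/5
If yellow transferred: Urn II has 5 green of 10, so P(green|yellow moved) = 1/2
By total probability: P(green) = 2/5*3/5 + 3/5*1/2 = 27/50

27/50


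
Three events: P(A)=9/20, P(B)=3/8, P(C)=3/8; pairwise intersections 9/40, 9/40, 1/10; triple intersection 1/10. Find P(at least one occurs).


P(A∪B∪C) = P(A)+P(B)+P(C) - P(AB)-P(AC)-P(BC) + P(ABC)
= 9/20+3/8+3/8 - 9/40-9/40-1/10 + 1/10
= 3/4

3/4


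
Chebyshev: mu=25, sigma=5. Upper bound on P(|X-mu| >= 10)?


k = 10/5 = 2
Chebyshev: P(|X-mu| >= k*sigma) <= 1/k^2 = 1/2^2 = 1/4

1/4


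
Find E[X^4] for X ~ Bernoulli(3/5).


For Bernoulli: X in {0,1}
E[X^4] = 0^4*(1-3/5) + 1^4*3/5 = 3/5

3/5


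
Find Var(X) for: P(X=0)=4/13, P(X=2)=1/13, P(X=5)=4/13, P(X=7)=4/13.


E[X] = 50/13, E[X^2] = 300/13
Var(X) = E[X^2] - (E[X])^2 = 300/13 - (50/13)^2 = 1400/169

1400/169


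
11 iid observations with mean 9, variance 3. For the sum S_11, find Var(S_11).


By independence, Var(S_n) = n*Var(X_1) = 11*3 = 33

33


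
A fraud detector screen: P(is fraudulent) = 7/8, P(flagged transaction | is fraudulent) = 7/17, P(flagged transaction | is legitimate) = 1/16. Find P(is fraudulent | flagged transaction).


P(A) = P(A|B)P(B) + P(A|B')P(B') = 7/17*7/8 + 1/16*1/8 = 801/2176
P(B|A) = P(A|B)P(B)/P(A) = (49/136)/(801/2176) = 784/801

784/801


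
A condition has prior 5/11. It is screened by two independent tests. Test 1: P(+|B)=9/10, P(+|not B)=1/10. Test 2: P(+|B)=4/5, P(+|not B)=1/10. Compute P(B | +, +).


After test 1: P(+) = 9/10*5/11 + 1/10*6/11 = 51/110
P(B|+) = (9/22)/(51/110) = 15/17
After test 2 (use post1 as new prior): P(+) = 4/5*15/17 + 1/10*2/17 = 61/85
P(B|+,+) = (12/17)/(61/85) = 60/61

60/61


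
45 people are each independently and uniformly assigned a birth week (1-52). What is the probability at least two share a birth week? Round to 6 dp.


P(all different) = prod((52-i)/52 for i=0..44) = 0.000000
P(at least one match) = 1 - 0.000000 = 1.000000

1.000000


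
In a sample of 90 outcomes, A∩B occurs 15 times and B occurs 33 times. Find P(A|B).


P(A|B) = P(A∩B)/P(B) = (15/90)/(33/90) = 15/33 = 5/11

5/11


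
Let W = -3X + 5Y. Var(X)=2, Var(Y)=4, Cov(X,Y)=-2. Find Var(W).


Var(-3X + 5Y) = (-3)^2*Var(X) + 5^2*Var(Y) + 2*(-3)*5*Cov(X,Y)
= 9*2 + 25*4 - 30*(-2)
= 18 + 100 + 60 = 178

178


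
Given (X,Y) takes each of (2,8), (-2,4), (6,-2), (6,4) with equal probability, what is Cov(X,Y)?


E[X]=3, E[Y]=7/2, E[XY]=5
Cov(X,Y) = E[XY] - E[X]E[Y] = 5 - 3*7/2 = -11/2

-11/2


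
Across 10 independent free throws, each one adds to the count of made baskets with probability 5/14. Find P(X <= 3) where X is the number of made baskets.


P(X<=3) = P(X=0) + P(X=1) + P(X=2) + P(X=3)
= 3486784401/289254654976 + 9685512225/144627327488 + 48427561125/289254654976 + 8968066875/36156831872
= 1277052723/2582630848

1277052723/2582630848


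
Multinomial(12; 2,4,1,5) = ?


12! = 479001600
Denominator: 2!=2 * 4!=24 * 1!=1 * 5!=120
Coefficient = 479001600 / 5760 = 83160

83160


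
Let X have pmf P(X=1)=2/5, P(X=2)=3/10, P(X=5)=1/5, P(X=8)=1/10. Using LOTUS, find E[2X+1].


E[2X+1] = sum(g(x)*P(x))
= 3*2/5 + 5*3/10 + 11*1/5 + 17*1/10
= 33/5

33/5


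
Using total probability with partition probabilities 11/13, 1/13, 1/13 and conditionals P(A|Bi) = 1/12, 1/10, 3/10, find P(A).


P(A) = P(A|B1)P(B1) + P(A|B2)P(B2) + P(A|B3)P(B3)
= 1/12*11/13 + 1/10*1/13 + 3/10*1/13
= 11/156 + 1/130 + 3/130 = 79/780

79/780


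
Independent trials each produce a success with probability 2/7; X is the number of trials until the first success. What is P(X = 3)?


P(X=3) = (1-p)^2 * p = (5/7)^2 * 2/7
= 25/49 * 2/7 = 50/343

50/343


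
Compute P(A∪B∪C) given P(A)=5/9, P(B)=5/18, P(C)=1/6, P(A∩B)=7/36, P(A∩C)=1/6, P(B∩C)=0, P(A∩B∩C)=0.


P(A∪B∪C) = P(A)+P(B)+P(C) - P(AB)-P(AC)-P(BC) + P(ABC)
= 5/9+5/18+1/6 - 7/36-1/6-0 + 0
= 23/36

23/36


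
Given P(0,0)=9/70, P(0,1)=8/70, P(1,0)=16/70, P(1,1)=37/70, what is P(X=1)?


P(X=1) = P(1,0)+P(1,1) = 16/70 + 37/70 = 53/70

53/70


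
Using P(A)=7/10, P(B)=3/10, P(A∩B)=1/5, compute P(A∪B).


P(A∪B) = P(A) + P(B) - P(A∩B)
= 7/10 + 3/10 - 1/5 = 4/5

4/5


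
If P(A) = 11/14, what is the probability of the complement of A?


P(A') = 1 - P(A) = 1 - 11/14 = 3/14

3/14


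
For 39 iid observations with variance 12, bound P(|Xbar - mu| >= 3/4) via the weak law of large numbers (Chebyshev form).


Var(Xbar) = Var(X)/n = 12/39
Chebyshev: P(|Xbar-mu| >= 3/4) <= Var(Xbar)/(3/4)^2 = (4/13)/(9/16) = 64/117

64/117


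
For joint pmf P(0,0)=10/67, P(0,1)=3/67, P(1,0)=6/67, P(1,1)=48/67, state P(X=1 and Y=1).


Read from table: P(X=1, Y=1) = 48/67

48/67


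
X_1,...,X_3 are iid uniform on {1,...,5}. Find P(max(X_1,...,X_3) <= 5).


P(max <= 5) = P(all X_i <= 5) = (P(X_1 <= 5))^3
= (5/5)^3 = 1^3 = 1

1


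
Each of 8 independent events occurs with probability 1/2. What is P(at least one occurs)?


P(at least one) = 1 - P(none)
P(none) = (1 - 1/2)^8 = (1/2)^8 = 1/256
P(at least one) = 1 - 1/256 = 255/256

255/256


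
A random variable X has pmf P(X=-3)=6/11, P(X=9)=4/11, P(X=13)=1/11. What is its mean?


E[X] = sum(x * P(x))
= -3*6/11 + 9*4/11 + 13*1/11
= 31/11

31/11


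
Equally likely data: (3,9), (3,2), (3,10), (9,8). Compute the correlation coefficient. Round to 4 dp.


Cov(X,Y) = 1.1250, Var(X) = 6.7500, Var(Y) = 9.6875
rho = Cov/(sqrt(VarX)*sqrt(VarY)) = 0.1391

0.1391


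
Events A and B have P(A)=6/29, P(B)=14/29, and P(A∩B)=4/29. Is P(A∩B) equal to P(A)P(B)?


P(A)*P(B) = 6/29*14/29 = 84/841
P(A∩B) = 4/29 != 84/841, so not independent

No, A and B are not independent


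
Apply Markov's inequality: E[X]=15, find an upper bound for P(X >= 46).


Markov: P(X >= a) <= E[X]/a
P(X >= 46) <= 15/46

15/46


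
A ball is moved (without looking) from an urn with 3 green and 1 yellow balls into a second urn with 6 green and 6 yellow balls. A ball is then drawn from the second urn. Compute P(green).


P(transfer green) = 3/4; P(transfer yellow) = 1/4
If green transferred: Urn II has 7 green of 13, so P(green|green moved) = 7/13
If yellow transferred: Urn II has 6 green of 13, so P(green|yellow moved) = 6/13
By total probability: P(green) = 3/4*7/13 + 1/4*6/13 = 27/52

27/52


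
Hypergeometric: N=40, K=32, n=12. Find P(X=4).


P(X=4) = C(32,4)*C(8,8) / C(40,12)
= 35960*1 / 5586853480
= 35960/5586853480 = 1/155363

1/155363


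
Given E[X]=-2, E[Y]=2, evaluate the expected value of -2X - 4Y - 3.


E[-2X - 4Y - 3] = -2*E[X] - 4*E[Y] - 3
= (-2)*(-2) + (-4)*(2) + (-3)
= 4 - 8 - 3 = -7

-7


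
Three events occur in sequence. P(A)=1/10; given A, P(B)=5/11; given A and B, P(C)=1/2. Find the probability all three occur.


P(A∩B∩C) = P(A) * P(B|A) * P(C|A∩B)
= 1/10 * 5/11 * 1/2
= 1/22 * 1/2 = 1/44

1/44


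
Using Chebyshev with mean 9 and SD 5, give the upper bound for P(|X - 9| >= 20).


k = 20/5 = 4
Chebyshev: P(|X-mu| >= k*sigma) <= 1/k^2 = 1/4^2 = 1/16

1/16


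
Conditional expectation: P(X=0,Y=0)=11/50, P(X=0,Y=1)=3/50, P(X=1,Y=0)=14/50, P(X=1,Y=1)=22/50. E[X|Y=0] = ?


P(Y=0) = 25/50
E[X|Y=0] = (0*11 + 1*14)/25 = 14/25

14/25


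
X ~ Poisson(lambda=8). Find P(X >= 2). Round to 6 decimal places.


P(X>=2) = 1 - P(X<=1) = 1 - (e^(-8)*8^0/0! + e^(-8)*8^1/1!)
≈ 1 - (0.0003354626 + 0.0026837010)
= 1 - 0.0030191636 = 0.9969808364
≈ 0.996981

0.996981


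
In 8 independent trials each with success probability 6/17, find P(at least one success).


P(at least one) = 1 - P(none)
P(none) = (1 - 6/17)^8 = (11/17)^8 = 214358881/6975757441
P(at least one) = 1 - 214358881/6975757441 = 6761398560/6975757441

6761398560/6975757441
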